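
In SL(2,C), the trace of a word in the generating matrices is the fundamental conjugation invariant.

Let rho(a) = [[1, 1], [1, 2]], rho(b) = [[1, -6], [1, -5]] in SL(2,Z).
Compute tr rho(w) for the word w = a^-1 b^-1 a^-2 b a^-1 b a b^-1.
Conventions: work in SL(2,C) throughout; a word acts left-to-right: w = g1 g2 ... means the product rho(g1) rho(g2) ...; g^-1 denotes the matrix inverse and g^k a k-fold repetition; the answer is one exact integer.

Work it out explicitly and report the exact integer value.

-4245

rho(a^-1) = [[2, -1], [-1, 1]]
... * rho(b^-1) = [[-5, 6], [-1, 1]]  ->  [[-9, 11], [4, -5]]
... * rho(a^-1) = [[2, -1], [-1, 1]]  ->  [[-29, 20], [13, -9]]
... * rho(a^-1) = [[2, -1], [-1, 1]]  ->  [[-78, 49], [35, -22]]
... * rho(b) = [[1, -6], [1, -5]]  ->  [[-29, 223], [13, -100]]
... * rho(a^-1) = [[2, -1], [-1, 1]]  ->  [[-281, 252], [126, -113]]
... * rho(b) = [[1, -6], [1, -5]]  ->  [[-29, 426], [13, -191]]
... * rho(a) = [[1, 1], [1, 2]]  ->  [[397, 823], [-178, -369]]
... * rho(b^-1) = [[-5, 6], [-1, 1]]  ->  [[-2808, 3205], [1259, -1437]]
tr = -2808 + -1437 = -4245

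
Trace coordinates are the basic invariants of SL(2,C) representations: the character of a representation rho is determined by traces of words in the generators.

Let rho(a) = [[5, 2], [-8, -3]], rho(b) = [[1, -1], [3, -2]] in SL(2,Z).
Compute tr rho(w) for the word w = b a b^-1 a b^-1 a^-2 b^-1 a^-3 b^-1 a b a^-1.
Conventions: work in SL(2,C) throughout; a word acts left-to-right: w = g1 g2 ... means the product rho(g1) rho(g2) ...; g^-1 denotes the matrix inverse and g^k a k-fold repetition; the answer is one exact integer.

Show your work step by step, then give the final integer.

-1939877395

rho(b) = [[1, -1], [3, -2]]
... * rho(a) = [[5, 2], [-8, -3]]  ->  [[13, 5], [31, 12]]
... * rho(b^-1) = [[-2, 1], [-3, 1]]  ->  [[-41, 18], [-98, 43]]
... * rho(a) = [[5, 2], [-8, -3]]  ->  [[-349, -136], [-834, -325]]
... * rho(b^-1) = [[-2, 1], [-3, 1]]  ->  [[1106, -485], [2643, -1159]]
... * rho(a^-1) = [[-3, -2], [8, 5]]  ->  [[-7198, -4637], [-17201, -11081]]
... * rho(a^-1) = [[-3, -2], [8, 5]]  ->  [[-15502, -8789], [-37045, -21003]]
... * rho(b^-1) = [[-2, 1], [-3, 1]]  ->  [[57371, -24291], [137099, -58048]]
... * rho(a^-1) = [[-3, -2], [8, 5]]  ->  [[-366441, -236197], [-875681, -564438]]
... * rho(a^-1) = [[-3, -2], [8, 5]]  ->  [[-790253, -448103], [-1888461, -1070828]]
... * rho(a^-1) = [[-3, -2], [8, 5]]  ->  [[-1214065, -660009], [-2901241, -1577218]]
... * rho(b^-1) = [[-2, 1], [-3, 1]]  ->  [[4408157, -1874074], [10534136, -4478459]]
... * rho(a) = [[5, 2], [-8, -3]]  ->  [[37033377, 14438536], [88498352, 34503649]]
... * rho(b) = [[1, -1], [3, -2]]  ->  [[80348985, -65910449], [192009299, -157505650]]
... * rho(a^-1) = [[-3, -2], [8, 5]]  ->  [[-768330547, -490250215], [-1836073097, -1171546848]]
tr = -768330547 + -1171546848 = -1939877395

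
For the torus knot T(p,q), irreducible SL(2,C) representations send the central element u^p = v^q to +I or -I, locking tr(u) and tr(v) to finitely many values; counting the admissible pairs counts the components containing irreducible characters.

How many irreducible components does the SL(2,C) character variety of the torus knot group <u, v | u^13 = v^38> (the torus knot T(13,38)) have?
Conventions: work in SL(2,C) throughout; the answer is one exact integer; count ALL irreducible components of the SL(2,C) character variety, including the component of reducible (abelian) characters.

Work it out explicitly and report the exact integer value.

Gamma = < u, v | u^13 = v^38 > (torus knot T(13,38)); the central element u^13 = v^38 acts as +I or -I in any irreducible SL(2,C) representation.
This locks tr(u) to 2*cos(pi*alpha/13), alpha in 1..12, and tr(v) to 2*cos(pi*beta/38), beta in 1..37, on each component of irreducible characters.
The two central values (-1)^alpha I and (-1)^beta I must be the same matrix, so alpha and beta share a parity.
count pairs: odd alpha (6 choices) x odd beta (19), plus even alpha (6) x even beta (18): 6*19 + 6*18 = 222.
That is 222 components of irreducible characters, and with the reducible (abelian) component the total is 223.

223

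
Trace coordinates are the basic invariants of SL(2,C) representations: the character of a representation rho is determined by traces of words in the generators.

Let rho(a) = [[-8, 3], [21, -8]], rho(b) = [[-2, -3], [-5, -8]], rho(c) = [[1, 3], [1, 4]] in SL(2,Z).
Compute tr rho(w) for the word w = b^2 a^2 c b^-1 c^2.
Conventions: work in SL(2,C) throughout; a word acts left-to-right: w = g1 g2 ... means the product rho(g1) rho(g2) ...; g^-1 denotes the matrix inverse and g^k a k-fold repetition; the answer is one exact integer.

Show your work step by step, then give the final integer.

rho(b) = [[-2, -3], [-5, -8]]
... * rho(b) = [[-2, -3], [-5, -8]]  ->  [[19, 30], [50, 79]]
... * rho(a) = [[-8, 3], [21, -8]]  ->  [[478, -183], [1259, -482]]
... * rho(a) = [[-8, 3], [21, -8]]  ->  [[-7667, 2898], [-20194, 7633]]
... * rho(c) = [[1, 3], [1, 4]]  ->  [[-4769, -11409], [-12561, -30050]]
... * rho(b^-1) = [[-8, 3], [5, -2]]  ->  [[-18893, 8511], [-49762, 22417]]
... * rho(c) = [[1, 3], [1, 4]]  ->  [[-10382, -22635], [-27345, -59618]]
... * rho(c) = [[1, 3], [1, 4]]  ->  [[-33017, -121686], [-86963, -320507]]
tr = -33017 + -320507 = -353524

-353524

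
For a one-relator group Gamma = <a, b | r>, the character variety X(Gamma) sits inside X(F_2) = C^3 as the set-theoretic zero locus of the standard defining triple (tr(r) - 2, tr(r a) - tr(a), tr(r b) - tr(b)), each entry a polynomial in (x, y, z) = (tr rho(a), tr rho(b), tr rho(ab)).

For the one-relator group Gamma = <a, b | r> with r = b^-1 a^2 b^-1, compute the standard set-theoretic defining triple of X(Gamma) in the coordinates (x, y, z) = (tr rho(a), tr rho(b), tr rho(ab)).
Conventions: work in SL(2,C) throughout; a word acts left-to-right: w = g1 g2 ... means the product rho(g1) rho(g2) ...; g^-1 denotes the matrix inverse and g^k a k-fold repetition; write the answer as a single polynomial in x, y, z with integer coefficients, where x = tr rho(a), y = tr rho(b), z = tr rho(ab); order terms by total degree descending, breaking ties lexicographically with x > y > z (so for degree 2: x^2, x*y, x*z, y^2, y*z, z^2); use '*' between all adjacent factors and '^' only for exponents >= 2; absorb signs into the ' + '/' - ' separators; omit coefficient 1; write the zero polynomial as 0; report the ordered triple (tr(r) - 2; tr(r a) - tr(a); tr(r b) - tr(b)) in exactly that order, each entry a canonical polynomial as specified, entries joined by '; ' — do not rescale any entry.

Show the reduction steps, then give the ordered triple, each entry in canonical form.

x^2*y^2 - x*y*z - x^2 - y^2; x^3*y^2 - 2*x^2*y*z - x*y^2 + x*z^2 + y*z - 2*x; x^2*y - x*z - 2*y

trace(a^2) = trace(a) trace(a) - trace(1)   [square of a] = x^2 - 2
trace(a^2 b) = trace(a) trace(b a) - trace(b)   [square of a] = x*z - y
so trace(a^2 b^-1) = trace(a^2) trace(b) - trace(a^2 b)   [inverse elimination on b] = x^2*y - x*z - y
so trace(b^-1 a^2 b^-1) = trace(a^2 b^-1) trace(b) - trace(a^2)   [inverse elimination on b] = x^2*y^2 - x*y*z - x^2 - y^2 + 2
reduce: trace(a^3) = trace(a) trace(a^2) - trace(a) = x^3 - 3*x
trace(a^3 b) = trace(a) trace(b a^2) - trace(b a) = x^2*z - x*y - z
trace(a b^-1 a^2) = trace(a^3) trace(b) - trace(a^3 b) = x^3*y - x^2*z - 2*x*y + z
so trace(b a b a) = trace(a b) trace(a b) - trace(1)   [split at repeated a] = z^2 - 2
so trace(b a b) = trace(b) trace(a b) - trace(a) = y*z - x
reduce: trace(a^2 b a b) = trace(a) trace(b a b a) - trace(b a b) = x*z^2 - y*z - x
trace(a b^-1 a^2 b) = trace(a^2 b a) trace(b) - trace(a^2 b a b) = x^2*y*z - x*y^2 - x*z^2 + x
reduce: trace(b^-1 a^2 b^-1 a) = trace(a b^-1 a^2) trace(b) - trace(a b^-1 a^2 b) = x^3*y^2 - 2*x^2*y*z - x*y^2 + x*z^2 + y*z - x
assemble the triple (trace(r) - 2; trace(r a) - x; trace(r b) - y)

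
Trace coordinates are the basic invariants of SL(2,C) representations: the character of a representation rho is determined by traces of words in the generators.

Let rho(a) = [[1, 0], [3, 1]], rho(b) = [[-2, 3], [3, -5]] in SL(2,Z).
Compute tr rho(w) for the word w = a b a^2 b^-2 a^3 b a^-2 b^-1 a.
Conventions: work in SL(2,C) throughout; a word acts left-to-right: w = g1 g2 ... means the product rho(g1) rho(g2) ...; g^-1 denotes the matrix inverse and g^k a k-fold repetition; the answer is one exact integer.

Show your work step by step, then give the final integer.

rho(a) = [[1, 0], [3, 1]]
... * rho(b) = [[-2, 3], [3, -5]]  ->  [[-2, 3], [-3, 4]]
... * rho(a) = [[1, 0], [3, 1]]  ->  [[7, 3], [9, 4]]
... * rho(a) = [[1, 0], [3, 1]]  ->  [[16, 3], [21, 4]]
... * rho(b^-1) = [[-5, -3], [-3, -2]]  ->  [[-89, -54], [-117, -71]]
... * rho(b^-1) = [[-5, -3], [-3, -2]]  ->  [[607, 375], [798, 493]]
... * rho(a) = [[1, 0], [3, 1]]  ->  [[1732, 375], [2277, 493]]
... * rho(a) = [[1, 0], [3, 1]]  ->  [[2857, 375], [3756, 493]]
... * rho(a) = [[1, 0], [3, 1]]  ->  [[3982, 375], [5235, 493]]
... * rho(b) = [[-2, 3], [3, -5]]  ->  [[-6839, 10071], [-8991, 13240]]
... * rho(a^-1) = [[1, 0], [-3, 1]]  ->  [[-37052, 10071], [-48711, 13240]]
... * rho(a^-1) = [[1, 0], [-3, 1]]  ->  [[-67265, 10071], [-88431, 13240]]
... * rho(b^-1) = [[-5, -3], [-3, -2]]  ->  [[306112, 181653], [402435, 238813]]
... * rho(a) = [[1, 0], [3, 1]]  ->  [[851071, 181653], [1118874, 238813]]
tr = 851071 + 238813 = 1089884

1089884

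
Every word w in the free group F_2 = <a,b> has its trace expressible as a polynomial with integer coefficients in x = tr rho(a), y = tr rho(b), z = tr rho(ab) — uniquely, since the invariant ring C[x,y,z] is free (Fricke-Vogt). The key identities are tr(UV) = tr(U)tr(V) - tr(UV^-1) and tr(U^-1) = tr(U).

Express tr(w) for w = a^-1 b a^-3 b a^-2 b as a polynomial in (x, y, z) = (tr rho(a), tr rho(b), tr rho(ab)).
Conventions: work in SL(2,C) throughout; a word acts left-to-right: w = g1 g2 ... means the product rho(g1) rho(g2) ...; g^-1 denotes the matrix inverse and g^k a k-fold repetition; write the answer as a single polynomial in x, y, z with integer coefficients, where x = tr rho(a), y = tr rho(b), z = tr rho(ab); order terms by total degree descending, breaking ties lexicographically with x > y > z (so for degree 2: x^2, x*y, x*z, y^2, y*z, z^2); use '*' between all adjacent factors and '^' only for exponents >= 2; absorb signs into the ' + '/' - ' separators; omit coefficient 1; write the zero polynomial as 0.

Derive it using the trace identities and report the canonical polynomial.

and trace(b^2) = trace(b) trace(b) - trace(1)  (reduce the b square) = y^2 - 2
and trace(b^3) = trace(b) trace(b^2) - trace(b)  (reduce the b square) = y^3 - 3*y
trace(b a b) = trace(b) trace(a b) - trace(a)  (reduce the b square) = y*z - x
next, trace(b^3 a) = trace(b) trace(b a b) - trace(b a)  (reduce the b square) = y^2*z - x*y - z
next, trace(a^-1 b^3) = trace(b^3) trace(a) - trace(b^3 a)  (eliminate a^-1) = x*y^3 - y^2*z - 2*x*y + z
next, trace(b^2 a^-2 b) = trace(a^-1 b^3) trace(a) - trace(a^-1 b^3 a)  (eliminate a^-1) = x^2*y^3 - x*y^2*z - 2*x^2*y - y^3 + x*z + 3*y
and trace(a b a b) = trace(a b) trace(a b) - trace(1)  (split on a) = z^2 - 2
and trace(a b a) = trace(a) trace(b a) - trace(b)  (reduce the a square) = x*z - y
next, trace(b a b^2 a) = trace(b) trace(a b a b) - trace(a b a)  (reduce the b square) = y*z^2 - x*z - y
trace(a^-1 b a b^2) = trace(b a b^2) trace(a) - trace(b a b^2 a)  (eliminate a^-1) = x*y^2*z - x^2*y - y*z^2 + y
and trace(b^2 a^-2 b a) = trace(a^-1 b a b^2) trace(a) - trace(a^-1 b a b^2 a)  (eliminate a^-1) = x^2*y^2*z - x^3*y - x*y*z^2 - y^2*z + 2*x*y + z
trace(b a^-1 b^2 a^-2) = trace(b^2 a^-2 b) trace(a) - trace(b^2 a^-2 b a)  (eliminate a^-1) = x^3*y^3 - 2*x^2*y^2*z - x^3*y - x*y^3 + x*y*z^2 + x^2*z + y^2*z + x*y - z
trace(b a^-1 b^2 a^-1) = trace(b^2 a^-1 b) trace(a) - trace(b^2 a^-1 b a)  (eliminate a^-1) = x^2*y^3 - 2*x*y^2*z - x^2*y + y*z^2 + x*z - y
trace(b a^-3 b a^-1 b) = trace(b a^-1 b^2 a^-2) trace(a) - trace(b a^-1 b^2 a^-1)  (eliminate a^-1) = x^4*y^3 - 2*x^3*y^2*z - x^4*y - 2*x^2*y^3 + x^2*y*z^2 + x^3*z + 3*x*y^2*z + 2*x^2*y - y*z^2 - 2*x*z + y
and trace(b a b a^-1 b) = trace(b^2 a b) trace(a) - trace(b^2 a b a)  (eliminate a^-1) = x*y^2*z - x^2*y - y*z^2 + y
trace(b a b a b a) = trace(b a) trace(b a b a) - trace(b^-1 a^-1)  (split on b) = z^3 - 3*z
trace(b a b a^-1 b a) = trace(b a b a b) trace(a) - trace(b a b a b a)  (eliminate a^-1) = x*y*z^2 - x^2*z - z^3 - x*y + 3*z
and trace(b a^-1 b a b a^-1) = trace(b a b a^-1 b) trace(a) - trace(b a b a^-1 b a)  (eliminate a^-1) = x^2*y^2*z - x^3*y - 2*x*y*z^2 + x^2*z + z^3 + 2*x*y - 3*z
and trace(a^-1 b a^-1 b a b a^-1) = trace(b a^-1 b a b a^-1) trace(a) - trace(b a^-1 b a b)  (eliminate a^-1) = x^3*y^2*z - x^4*y - 2*x^2*y*z^2 + x^3*z - x*y^2*z + x*z^3 + 3*x^2*y + y*z^2 - 3*x*z - y
trace(b a^-3 b a^-1 b a) = trace(a^-1 b a^-1 b a b a^-1) trace(a) - trace(a^-1 b a^-1 b a b)  (eliminate a^-1) = x^4*y^2*z - x^5*y - 2*x^3*y*z^2 + x^4*z - 2*x^2*y^2*z + x^2*z^3 + 4*x^3*y + 3*x*y*z^2 - 4*x^2*z - z^3 - 3*x*y + 3*z
trace(b a^-1 b a^-3 b a^-1) = trace(b a^-3 b a^-1 b) trace(a) - trace(b a^-3 b a^-1 b a)  (eliminate a^-1) = x^5*y^3 - 3*x^4*y^2*z - 2*x^3*y^3 + 3*x^3*y*z^2 + 5*x^2*y^2*z - x^2*z^3 - 2*x^3*y - 4*x*y*z^2 + 2*x^2*z + z^3 + 4*x*y - 3*z
and trace(b a^-2 b^2 a) = trace(b^2 a b a^-1) trace(a) - trace(b^2 a b)  (eliminate a^-1) = x^2*y^2*z - x^3*y - x*y*z^2 - y^2*z + 2*x*y + z
and trace(a^-1 b^2 a^-1 b a^-1) = trace(b a^-2 b^2) trace(a) - trace(b a^-2 b^2 a)  (eliminate a^-1) = x^3*y^3 - 2*x^2*y^2*z - x^3*y - x*y^3 + x*y*z^2 + x^2*z + y^2*z + x*y - z
trace(b a^-1 b a^-3 b) = trace(a^-1 b^2 a^-1 b a^-1) trace(a) - trace(a^-1 b^2 a^-1 b)  (eliminate a^-1) = x^4*y^3 - 2*x^3*y^2*z - x^4*y - 2*x^2*y^3 + x^2*y*z^2 + x^3*z + 3*x*y^2*z + 2*x^2*y - y*z^2 - 2*x*z + y
next, trace(a^-1 b a^-3 b a^-2 b) = trace(b a^-1 b a^-3 b a^-1) trace(a) - trace(b a^-1 b a^-3 b)  (eliminate a^-1) = x^6*y^3 - 3*x^5*y^2*z - 3*x^4*y^3 + 3*x^4*y*z^2 + 7*x^3*y^2*z - x^3*z^3 - x^4*y + 2*x^2*y^3 - 5*x^2*y*z^2 + x^3*z - 3*x*y^2*z + x*z^3 + 2*x^2*y + y*z^2 - x*z - y

x^6*y^3 - 3*x^5*y^2*z - 3*x^4*y^3 + 3*x^4*y*z^2 + 7*x^3*y^2*z - x^3*z^3 - x^4*y + 2*x^2*y^3 - 5*x^2*y*z^2 + x^3*z - 3*x*y^2*z + x*z^3 + 2*x^2*y + y*z^2 - x*z - y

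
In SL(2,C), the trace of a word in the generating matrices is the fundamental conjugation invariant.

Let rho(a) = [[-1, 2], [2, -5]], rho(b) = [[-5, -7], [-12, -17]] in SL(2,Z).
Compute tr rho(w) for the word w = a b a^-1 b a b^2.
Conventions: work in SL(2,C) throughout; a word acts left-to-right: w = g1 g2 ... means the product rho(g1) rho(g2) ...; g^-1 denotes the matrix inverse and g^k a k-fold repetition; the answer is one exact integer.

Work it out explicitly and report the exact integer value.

rho(a) = [[-1, 2], [2, -5]]
... * rho(b) = [[-5, -7], [-12, -17]]  ->  [[-19, -27], [50, 71]]
... * rho(a^-1) = [[-5, -2], [-2, -1]]  ->  [[149, 65], [-392, -171]]
... * rho(b) = [[-5, -7], [-12, -17]]  ->  [[-1525, -2148], [4012, 5651]]
... * rho(a) = [[-1, 2], [2, -5]]  ->  [[-2771, 7690], [7290, -20231]]
... * rho(b) = [[-5, -7], [-12, -17]]  ->  [[-78425, -111333], [206322, 292897]]
... * rho(b) = [[-5, -7], [-12, -17]]  ->  [[1728121, 2441636], [-4546374, -6423503]]
tr = 1728121 + -6423503 = -4695382

-4695382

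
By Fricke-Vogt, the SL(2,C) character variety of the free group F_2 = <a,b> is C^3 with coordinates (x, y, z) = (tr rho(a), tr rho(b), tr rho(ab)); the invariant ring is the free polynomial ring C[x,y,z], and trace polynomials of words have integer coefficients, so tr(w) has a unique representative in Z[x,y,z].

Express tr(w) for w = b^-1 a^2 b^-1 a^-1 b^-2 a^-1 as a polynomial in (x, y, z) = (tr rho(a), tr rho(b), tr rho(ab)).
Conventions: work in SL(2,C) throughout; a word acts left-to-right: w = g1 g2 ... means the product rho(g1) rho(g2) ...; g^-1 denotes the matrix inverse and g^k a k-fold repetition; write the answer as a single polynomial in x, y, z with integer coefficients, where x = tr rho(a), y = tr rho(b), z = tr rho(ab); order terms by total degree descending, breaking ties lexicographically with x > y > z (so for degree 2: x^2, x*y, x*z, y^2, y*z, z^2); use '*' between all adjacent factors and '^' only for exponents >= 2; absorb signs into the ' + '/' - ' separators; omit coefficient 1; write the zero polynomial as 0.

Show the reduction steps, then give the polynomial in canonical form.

trace(a^2) = trace(a) trace(a) - trace(1)  (reduce the a square) = x^2 - 2
and trace(a^2 b) = trace(a) trace(b a) - trace(b)  (reduce the a square) = x*z - y
next, trace(b^-1 a^2) = trace(a^2) trace(b) - trace(a^2 b)  (eliminate b^-1) = x^2*y - x*z - y
trace(b^-1 a^2 b^-1) = trace(b^-1 a^2) trace(b) - trace(b^-1 a^2 b)  (eliminate b^-1) = x^2*y^2 - x*y*z - x^2 - y^2 + 2
trace(b^-2 a^2 b^-1) = trace(b^-1 a^2 b^-1) trace(b) - trace(b^-1 a^2)  (eliminate b^-1) = x^2*y^3 - x*y^2*z - 2*x^2*y - y^3 + x*z + 3*y
next, trace(a^3) = trace(a) trace(a^2) - trace(a)  (reduce the a square) = x^3 - 3*x
trace(a^3 b) = trace(a) trace(a b a) - trace(a b)  (reduce the a square) = x^2*z - x*y - z
trace(a^3 b^-1) = trace(a^3) trace(b) - trace(a^3 b)  (eliminate b^-1) = x^3*y - x^2*z - 2*x*y + z
trace(a b^-2 a^2) = trace(a^3 b^-1) trace(b) - trace(a^3)  (eliminate b^-1) = x^3*y^2 - x^2*y*z - x^3 - 2*x*y^2 + y*z + 3*x
next, trace(b a b a) = trace(b a) trace(b a) - trace(1)  (split on b) = z^2 - 2
next, trace(b a b) = trace(b) trace(a b) - trace(a)  (reduce the b square) = y*z - x
and trace(a^2 b a b) = trace(a) trace(b a b a) - trace(b a b)  (reduce the a square) = x*z^2 - y*z - x
trace(a^2 b a b^-1) = trace(a^2 b a) trace(b) - trace(a^2 b a b)  (eliminate b^-1) = x^2*y*z - x*y^2 - x*z^2 + x
next, trace(a b^-2 a^2 b) = trace(a^2 b a b^-1) trace(b) - trace(a^2 b a)  (eliminate b^-1) = x^2*y^2*z - x*y^3 - x*y*z^2 - x^2*z + 2*x*y + z
and trace(b^-2 a^2 b^-1 a) = trace(a b^-2 a^2) trace(b) - trace(a b^-2 a^2 b)  (eliminate b^-1) = x^3*y^3 - 2*x^2*y^2*z - x^3*y - x*y^3 + x*y*z^2 + x^2*z + y^2*z + x*y - z
and trace(b^-1 a^2 b^-1 a^-1 b^-1) = trace(b^-2 a^2 b^-1) trace(a) - trace(b^-2 a^2 b^-1 a)  (eliminate a^-1) = x^2*y^2*z - x^3*y - x*y*z^2 - y^2*z + 2*x*y + z
and trace(a b^-1) = trace(a) trace(b) - trace(a b)  (eliminate b^-1) = x*y - z
trace(b a^2 b^-1 a) = trace(a b a^2) trace(b) - trace(a b a^2 b)  (eliminate b^-1) = x^2*y*z - x*y^2 - x*z^2 + x
trace(a^2 b^-1 a^-1 b) = trace(b a^2 b^-1) trace(a) - trace(b a^2 b^-1 a)  (eliminate a^-1) = -x^2*y*z + x^3 + x*y^2 + x*z^2 - 3*x
and trace(b^-1 a^2 b^-1 a^-1) = trace(a^2 b^-1 a^-1) trace(b) - trace(a^2 b^-1 a^-1 b)  (eliminate b^-1) = x^2*y*z - x^3 - x*z^2 - y*z + 3*x
and trace(b^-1 a^2 b^-1 a^-1 b^-2) = trace(b^-1 a^2 b^-1 a^-1 b^-1) trace(b) - trace(b^-1 a^2 b^-1 a^-1)  (eliminate b^-1) = x^2*y^3*z - x^3*y^2 - x*y^2*z^2 - x^2*y*z - y^3*z + x^3 + 2*x*y^2 + x*z^2 + 2*y*z - 3*x
trace(a b^-1 a b) = trace(a b a) trace(b) - trace(a b a b)  (eliminate b^-1) = x*y*z - y^2 - z^2 + 2
trace(a b^-1 a b^-1) = trace(a b^-1 a) trace(b) - trace(a b^-1 a b)  (eliminate b^-1) = x^2*y^2 - 2*x*y*z + z^2 - 2
and trace(b^-2 a b^-1 a) = trace(a b^-1 a b^-1) trace(b) - trace(a b^-1 a)  (eliminate b^-1) = x^2*y^3 - 2*x*y^2*z - x^2*y + y*z^2 + x*z - y
next, trace(b^-1 a b^-1 a^2) = trace(a b^-1 a^2) trace(b) - trace(a b^-1 a^2 b)  (eliminate b^-1) = x^3*y^2 - 2*x^2*y*z - x*y^2 + x*z^2 + y*z - x
trace(a^3 b a) = trace(a) trace(b a^3) - trace(b a^2)  (reduce the a square) = x^3*z - x^2*y - 2*x*z + y
and trace(a^3 b a b) = trace(a) trace(b a b a^2) - trace(b a b a)  (reduce the a square) = x^2*z^2 - x*y*z - x^2 - z^2 + 2
trace(a^2 b a b^-1 a) = trace(a^3 b a) trace(b) - trace(a^3 b a b)  (eliminate b^-1) = x^3*y*z - x^2*y^2 - x^2*z^2 - x*y*z + x^2 + y^2 + z^2 - 2
trace(b^2) = trace(b) trace(b) - trace(1)  (reduce the b square) = y^2 - 2
trace(b a^2 b) = trace(a) trace(b^2 a) - trace(b^2)  (reduce the a square) = x*y*z - x^2 - y^2 + 2
and trace(a b a^2 b a) = trace(a) trace(b a^2 b a) - trace(b a^2 b)  (reduce the a square) = x^2*z^2 - 2*x*y*z + y^2 - 2
trace(b a b a b a) = trace(a b) trace(a b a b) - trace(a^-1 b^-1)  (split on a) = z^3 - 3*z
trace(b a b a b) = trace(b) trace(a b a b) - trace(a b a)  (reduce the b square) = y*z^2 - x*z - y
and trace(a b a^2 b a b) = trace(a) trace(b a b a b a) - trace(b a b a b)  (reduce the a square) = x*z^3 - y*z^2 - 2*x*z + y
and trace(a^2 b a b^-1 a b) = trace(a b a^2 b a) trace(b) - trace(a b a^2 b a b)  (eliminate b^-1) = x^2*y*z^2 - 2*x*y^2*z - x*z^3 + y^3 + y*z^2 + 2*x*z - 3*y
and trace(b^-1 a b^-1 a^2 b a) = trace(a^2 b a b^-1 a) trace(b) - trace(a^2 b a b^-1 a b)  (eliminate b^-1) = x^3*y^2*z - x^2*y^3 - 2*x^2*y*z^2 + x*y^2*z + x*z^3 + x^2*y - 2*x*z + y
trace(a b^-1 a^2 b a) = trace(a^2 b a^2) trace(b) - trace(a^2 b a^2 b)  (eliminate b^-1) = x^3*y*z - x^2*y^2 - x^2*z^2 + 2
and trace(b^-2 a b^-1 a^2 b a) = trace(b^-1 a b^-1 a^2 b a) trace(b) - trace(b^-1 a b^-1 a^2 b a b)  (eliminate b^-1) = x^3*y^3*z - x^2*y^4 - 2*x^2*y^2*z^2 - x^3*y*z + x*y^3*z + x*y*z^3 + 2*x^2*y^2 + x^2*z^2 - 2*x*y*z + y^2 - 2
next, trace(a^-1 b^-2 a b^-1 a^2 b) = trace(b^-2 a b^-1 a^2 b) trace(a) - trace(b^-2 a b^-1 a^2 b a)  (eliminate a^-1) = -x^3*y^3*z + x^4*y^2 + x^2*y^4 + 2*x^2*y^2*z^2 - x^3*y*z - x*y^3*z - x*y*z^3 - 3*x^2*y^2 + 3*x*y*z - x^2 - y^2 + 2
trace(b^-1 a^2 b^-1 a^-1 b^-2 a) = trace(a^-1 b^-2 a b^-1 a^2) trace(b) - trace(a^-1 b^-2 a b^-1 a^2 b)  (eliminate b^-1) = x^3*y^3*z - x^4*y^2 - 2*x^2*y^2*z^2 + x^3*y*z - x*y^3*z + x*y*z^3 + 2*x^2*y^2 + y^2*z^2 - 2*x*y*z + x^2 - 2
trace(b^-1 a^2 b^-1 a^-1 b^-2 a^-1) = trace(b^-1 a^2 b^-1 a^-1 b^-2) trace(a) - trace(b^-1 a^2 b^-1 a^-1 b^-2 a)  (eliminate a^-1) = x^2*y^2*z^2 - 2*x^3*y*z - x*y*z^3 + x^4 + x^2*z^2 - y^2*z^2 + 4*x*y*z - 4*x^2 + 2

x^2*y^2*z^2 - 2*x^3*y*z - x*y*z^3 + x^4 + x^2*z^2 - y^2*z^2 + 4*x*y*z - 4*x^2 + 2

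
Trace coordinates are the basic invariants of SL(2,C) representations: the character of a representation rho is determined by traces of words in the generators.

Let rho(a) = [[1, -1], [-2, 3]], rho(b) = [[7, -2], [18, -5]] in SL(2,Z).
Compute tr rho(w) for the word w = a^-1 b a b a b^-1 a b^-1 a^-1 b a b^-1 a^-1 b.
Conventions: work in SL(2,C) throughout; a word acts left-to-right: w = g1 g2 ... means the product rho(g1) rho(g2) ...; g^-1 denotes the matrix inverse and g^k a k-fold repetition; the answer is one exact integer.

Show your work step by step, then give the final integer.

-9061144582

rho(a^-1) = [[3, 1], [2, 1]]
... * rho(b) = [[7, -2], [18, -5]]  ->  [[39, -11], [32, -9]]
... * rho(a) = [[1, -1], [-2, 3]]  ->  [[61, -72], [50, -59]]
... * rho(b) = [[7, -2], [18, -5]]  ->  [[-869, 238], [-712, 195]]
... * rho(a) = [[1, -1], [-2, 3]]  ->  [[-1345, 1583], [-1102, 1297]]
... * rho(b^-1) = [[-5, 2], [-18, 7]]  ->  [[-21769, 8391], [-17836, 6875]]
... * rho(a) = [[1, -1], [-2, 3]]  ->  [[-38551, 46942], [-31586, 38461]]
... * rho(b^-1) = [[-5, 2], [-18, 7]]  ->  [[-652201, 251492], [-534368, 206055]]
... * rho(a^-1) = [[3, 1], [2, 1]]  ->  [[-1453619, -400709], [-1190994, -328313]]
... * rho(b) = [[7, -2], [18, -5]]  ->  [[-17388095, 4910783], [-14246592, 4023553]]
... * rho(a) = [[1, -1], [-2, 3]]  ->  [[-27209661, 32120444], [-22293698, 26317251]]
... * rho(b^-1) = [[-5, 2], [-18, 7]]  ->  [[-442119687, 170423786], [-362242028, 139633361]]
... * rho(a^-1) = [[3, 1], [2, 1]]  ->  [[-985511489, -271695901], [-807459362, -222608667]]
... * rho(b) = [[7, -2], [18, -5]]  ->  [[-11789106641, 3329502483], [-9659171540, 2727962059]]
tr = -11789106641 + 2727962059 = -9061144582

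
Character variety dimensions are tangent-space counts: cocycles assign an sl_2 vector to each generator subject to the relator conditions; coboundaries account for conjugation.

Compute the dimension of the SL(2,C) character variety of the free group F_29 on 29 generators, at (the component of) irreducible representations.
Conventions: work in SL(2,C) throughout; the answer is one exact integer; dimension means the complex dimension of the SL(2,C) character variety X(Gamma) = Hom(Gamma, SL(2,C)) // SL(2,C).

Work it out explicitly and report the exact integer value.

84

Gamma = F_29 has 29 generators and no relators.
So Z^1 = (sl_2)^29 in full: dim Z^1 = 87.
Irreducibility makes the coboundary map sl_2 -> Z^1 injective (trivial centralizer), so dim B^1 = 3.
dim X = dim H^1 = dim Z^1 - dim B^1 = 87 - 3 = 84.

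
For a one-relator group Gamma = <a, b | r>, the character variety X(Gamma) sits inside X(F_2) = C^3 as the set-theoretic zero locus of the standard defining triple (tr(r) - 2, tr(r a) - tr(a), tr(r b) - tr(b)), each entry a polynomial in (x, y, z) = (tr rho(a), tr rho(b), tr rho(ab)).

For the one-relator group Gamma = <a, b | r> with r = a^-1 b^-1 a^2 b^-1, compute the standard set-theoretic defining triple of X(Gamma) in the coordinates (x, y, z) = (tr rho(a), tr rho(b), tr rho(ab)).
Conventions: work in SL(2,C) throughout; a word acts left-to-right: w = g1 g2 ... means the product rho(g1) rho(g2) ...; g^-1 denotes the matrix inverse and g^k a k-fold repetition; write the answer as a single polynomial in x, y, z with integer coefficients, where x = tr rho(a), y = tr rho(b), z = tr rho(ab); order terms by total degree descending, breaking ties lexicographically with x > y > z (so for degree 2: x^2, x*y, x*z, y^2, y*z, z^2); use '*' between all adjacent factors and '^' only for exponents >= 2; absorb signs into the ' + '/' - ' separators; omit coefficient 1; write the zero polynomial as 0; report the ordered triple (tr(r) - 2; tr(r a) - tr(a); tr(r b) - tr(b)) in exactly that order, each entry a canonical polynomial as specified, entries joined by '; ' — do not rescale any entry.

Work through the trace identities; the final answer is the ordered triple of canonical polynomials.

next, trace(a b^-1) = trace(a) trace(b) - trace(a b)  (eliminate b^-1) = x*y - z
trace(a^2) = trace(a) trace(a) - trace(1)  (reduce the a square) = x^2 - 2
next, trace(b a^2) = trace(a) trace(b a) - trace(b)  (reduce the a square) = x*z - y
next, trace(a b a^2) = trace(a) trace(b a^2) - trace(b a)  (reduce the a square) = x^2*z - x*y - z
trace(b a b a) = trace(a b) trace(a b) - trace(1)  (split on a) = z^2 - 2
trace(b a b) = trace(b) trace(a b) - trace(a)  (reduce the b square) = y*z - x
and trace(a b a^2 b) = trace(a) trace(b a b a) - trace(b a b)  (reduce the a square) = x*z^2 - y*z - x
trace(b a^2 b^-1 a) = trace(a b a^2) trace(b) - trace(a b a^2 b)  (eliminate b^-1) = x^2*y*z - x*y^2 - x*z^2 + x
next, trace(a^2 b^-1 a^-1 b) = trace(b a^2 b^-1) trace(a) - trace(b a^2 b^-1 a)  (eliminate a^-1) = -x^2*y*z + x^3 + x*y^2 + x*z^2 - 3*x
next, trace(a^-1 b^-1 a^2 b^-1) = trace(a^2 b^-1 a^-1) trace(b) - trace(a^2 b^-1 a^-1 b)  (eliminate b^-1) = x^2*y*z - x^3 - x*z^2 - y*z + 3*x
trace(b^-1 a^2) = trace(a^2) trace(b) - trace(a^2 b)  (eliminate b^-1) = x^2*y - x*z - y
trace(b^-1 a^2 b^-1) = trace(b^-1 a^2) trace(b) - trace(b^-1 a^2 b)  (eliminate b^-1) = x^2*y^2 - x*y*z - x^2 - y^2 + 2
assemble the triple (trace(r) - 2; trace(r a) - x; trace(r b) - y)

x^2*y*z - x^3 - x*z^2 - y*z + 3*x - 2; x^2*y^2 - x*y*z - x^2 - y^2 - x + 2; x*y - y - z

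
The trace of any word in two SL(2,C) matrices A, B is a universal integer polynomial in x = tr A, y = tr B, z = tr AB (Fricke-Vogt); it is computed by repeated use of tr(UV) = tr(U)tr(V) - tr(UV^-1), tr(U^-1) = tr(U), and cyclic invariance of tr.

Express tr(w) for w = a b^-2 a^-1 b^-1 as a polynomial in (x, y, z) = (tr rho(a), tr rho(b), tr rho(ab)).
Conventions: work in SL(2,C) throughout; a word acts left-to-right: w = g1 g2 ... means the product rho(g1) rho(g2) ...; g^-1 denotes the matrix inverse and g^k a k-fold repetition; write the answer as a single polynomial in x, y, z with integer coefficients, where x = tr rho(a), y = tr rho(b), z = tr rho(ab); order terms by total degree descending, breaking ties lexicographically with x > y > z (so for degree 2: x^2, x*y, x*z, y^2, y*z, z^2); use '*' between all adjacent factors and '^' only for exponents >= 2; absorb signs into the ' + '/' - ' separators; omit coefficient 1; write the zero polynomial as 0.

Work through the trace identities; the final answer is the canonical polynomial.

x*y^2*z - x^2*y - y*z^2 + y

next, trace(b^-1 a) = trace(a) trace(b) - trace(a b) = x*y - z
trace(a b^-2) = trace(b^-1 a) trace(b) - trace(b^-1 a b) = x*y^2 - y*z - x
trace(b^-1 a b^-2) = trace(a b^-2) trace(b) - trace(a b^-1) = x*y^3 - y^2*z - 2*x*y + z
trace(a^2) = trace(a) trace(a) - trace(1) = x^2 - 2
trace(a^2 b) = trace(a) trace(b a) - trace(b) = x*z - y
trace(b^-1 a^2) = trace(a^2) trace(b) - trace(a^2 b) = x^2*y - x*z - y
trace(a b^-2 a) = trace(b^-1 a^2) trace(b) - trace(b^-1 a^2 b) = x^2*y^2 - x*y*z - x^2 - y^2 + 2
trace(a b a b) = trace(a b) trace(a b) - trace(1)   [split at repeated a] = z^2 - 2
and trace(a b a b^-1) = trace(a b a) trace(b) - trace(a b a b) = x*y*z - y^2 - z^2 + 2
trace(a b^-2 a b) = trace(a b a b^-1) trace(b) - trace(a b a) = x*y^2*z - y^3 - y*z^2 - x*z + 3*y
and trace(b^-1 a b^-2 a) = trace(a b^-2 a) trace(b) - trace(a b^-2 a b) = x^2*y^3 - 2*x*y^2*z - x^2*y + y*z^2 + x*z - y
next, trace(a b^-2 a^-1 b^-1) = trace(b^-1 a b^-2) trace(a) - trace(b^-1 a b^-2 a) = x*y^2*z - x^2*y - y*z^2 + y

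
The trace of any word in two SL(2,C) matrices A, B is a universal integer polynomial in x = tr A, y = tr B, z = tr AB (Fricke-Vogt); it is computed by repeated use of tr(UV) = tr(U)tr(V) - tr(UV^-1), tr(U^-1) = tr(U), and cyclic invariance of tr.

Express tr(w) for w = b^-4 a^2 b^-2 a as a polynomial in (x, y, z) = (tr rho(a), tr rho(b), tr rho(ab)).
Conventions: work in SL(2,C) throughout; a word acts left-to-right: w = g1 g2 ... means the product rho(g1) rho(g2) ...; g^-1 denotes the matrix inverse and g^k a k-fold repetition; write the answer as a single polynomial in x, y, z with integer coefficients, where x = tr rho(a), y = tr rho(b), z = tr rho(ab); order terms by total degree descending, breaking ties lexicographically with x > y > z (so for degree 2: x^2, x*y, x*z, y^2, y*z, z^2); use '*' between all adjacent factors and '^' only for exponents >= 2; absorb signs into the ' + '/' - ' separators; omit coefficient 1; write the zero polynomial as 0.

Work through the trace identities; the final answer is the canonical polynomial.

x^3*y^6 - 2*x^2*y^5*z - 4*x^3*y^4 - x*y^6 + x*y^4*z^2 + 6*x^2*y^3*z + y^5*z + 4*x^3*y^2 + 5*x*y^4 - 2*x*y^2*z^2 - 3*x^2*y*z - 4*y^3*z - x^3 - 7*x*y^2 + 3*y*z + 3*x

and trace(a^2) = trace(a) * trace(a) - trace(1) = x^2 - 2
trace(a^3) = trace(a) * trace(a^2) - trace(a) = x^3 - 3*x
trace(b a^2) = trace(a) * trace(b a) - trace(b) = x*z - y
next, trace(a^3 b) = trace(a) * trace(b a^2) - trace(b a) = x^2*z - x*y - z
trace(a^3 b^-1) = trace(a^3) * trace(b) - trace(a^3 b) = x^3*y - x^2*z - 2*x*y + z
trace(b^-1 a^3 b^-1) = trace(a^3 b^-1) * trace(b) - trace(a^3) = x^3*y^2 - x^2*y*z - x^3 - 2*x*y^2 + y*z + 3*x
next, trace(b^-1 a^3 b^-2) = trace(b^-1 a^3 b^-1) * trace(b) - trace(b^-1 a^3) = x^3*y^3 - x^2*y^2*z - 2*x^3*y - 2*x*y^3 + x^2*z + y^2*z + 5*x*y - z
trace(a b^-4 a^2) = trace(b^-1 a^3 b^-2) * trace(b) - trace(b^-1 a^3 b^-1) = x^3*y^4 - x^2*y^3*z - 3*x^3*y^2 - 2*x*y^4 + 2*x^2*y*z + y^3*z + x^3 + 7*x*y^2 - 2*y*z - 3*x
and trace(b a b a) = trace(b a) * trace(b a) - trace(1) = z^2 - 2
and trace(b a b) = trace(b) * trace(a b) - trace(a) = y*z - x
next, trace(a^2 b a b) = trace(a) * trace(b a b a) - trace(b a b) = x*z^2 - y*z - x
trace(b^-1 a^2 b a) = trace(a^2 b a) * trace(b) - trace(a^2 b a b) = x^2*y*z - x*y^2 - x*z^2 + x
next, trace(a^2 b a b^-2) = trace(b^-1 a^2 b a) * trace(b) - trace(b^-1 a^2 b a b) = x^2*y^2*z - x*y^3 - x*y*z^2 - x^2*z + 2*x*y + z
and trace(b^-1 a^2 b a b^-2) = trace(a^2 b a b^-2) * trace(b) - trace(a^2 b a b^-1) = x^2*y^3*z - x*y^4 - x*y^2*z^2 - 2*x^2*y*z + 3*x*y^2 + x*z^2 + y*z - x
and trace(a b^-4 a^2 b) = trace(b^-1 a^2 b a b^-2) * trace(b) - trace(b^-1 a^2 b a b^-1) = x^2*y^4*z - x*y^5 - x*y^3*z^2 - 3*x^2*y^2*z + 4*x*y^3 + 2*x*y*z^2 + x^2*z + y^2*z - 3*x*y - z
trace(b^-1 a b^-4 a^2) = trace(a b^-4 a^2) * trace(b) - trace(a b^-4 a^2 b) = x^3*y^5 - 2*x^2*y^4*z - 3*x^3*y^3 - x*y^5 + x*y^3*z^2 + 5*x^2*y^2*z + y^4*z + x^3*y + 3*x*y^3 - 2*x*y*z^2 - x^2*z - 3*y^2*z + z
trace(b^-4 a^2 b^-2 a) = trace(b^-1 a b^-4 a^2) * trace(b) - trace(b^-1 a b^-4 a^2 b) = x^3*y^6 - 2*x^2*y^5*z - 4*x^3*y^4 - x*y^6 + x*y^4*z^2 + 6*x^2*y^3*z + y^5*z + 4*x^3*y^2 + 5*x*y^4 - 2*x*y^2*z^2 - 3*x^2*y*z - 4*y^3*z - x^3 - 7*x*y^2 + 3*y*z + 3*x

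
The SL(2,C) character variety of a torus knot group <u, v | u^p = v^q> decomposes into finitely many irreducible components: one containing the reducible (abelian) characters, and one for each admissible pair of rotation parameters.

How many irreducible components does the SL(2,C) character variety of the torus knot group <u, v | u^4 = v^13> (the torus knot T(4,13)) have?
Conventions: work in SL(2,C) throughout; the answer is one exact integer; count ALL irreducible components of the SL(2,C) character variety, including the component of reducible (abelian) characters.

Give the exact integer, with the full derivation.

19

Gamma = < u, v | u^4 = v^13 > (torus knot T(4,13)); the central element u^4 = v^13 acts as +I or -I in any irreducible SL(2,C) representation.
On an irreducible component, tr(u) is locked at 2*cos(pi*alpha/4) for some alpha in 1..3, and tr(v) at 2*cos(pi*beta/13) for some beta in 1..12.
Consistency of u^4 = (-1)^alpha I with v^13 = (-1)^beta I forces alpha = beta (mod 2).
Counting: 2 odd alphas x 6 odd betas + 1 even alphas x 6 even betas = 12 + 6 = 18.
That is 18 components of irreducible characters, and with the reducible (abelian) component the total is 19.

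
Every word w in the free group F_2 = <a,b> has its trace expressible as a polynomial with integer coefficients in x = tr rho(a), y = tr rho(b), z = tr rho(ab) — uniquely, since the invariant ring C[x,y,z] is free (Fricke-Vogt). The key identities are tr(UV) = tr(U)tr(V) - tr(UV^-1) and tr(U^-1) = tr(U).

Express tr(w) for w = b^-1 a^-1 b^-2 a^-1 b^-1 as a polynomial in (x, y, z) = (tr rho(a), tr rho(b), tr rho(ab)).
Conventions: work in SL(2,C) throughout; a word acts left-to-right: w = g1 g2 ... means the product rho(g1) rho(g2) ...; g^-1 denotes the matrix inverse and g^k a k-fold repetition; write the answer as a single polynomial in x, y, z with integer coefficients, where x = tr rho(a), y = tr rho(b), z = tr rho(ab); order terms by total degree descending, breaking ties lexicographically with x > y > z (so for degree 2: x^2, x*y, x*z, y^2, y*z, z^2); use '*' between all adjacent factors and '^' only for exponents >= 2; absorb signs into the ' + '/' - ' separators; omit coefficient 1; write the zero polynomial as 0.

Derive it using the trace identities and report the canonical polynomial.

and tr(b^-1) = tr(b) = y
tr(b^-1 a) = tr(a) tr(b) - tr(a b)   [inverse elimination on b] = x*y - z
and tr(b^-1 a^-1) = tr(b^-1) tr(a) - tr(b^-1 a)   [inverse elimination on a] = z
next, tr(b^-1 a^-1 b^-1) = tr(b^-1 a^-1) tr(b) - tr(b^-1 a^-1 b)   [inverse elimination on b] = y*z - x
next, tr(b^-1 a^-1 b^-2) = tr(b^-1 a^-1 b^-1) tr(b) - tr(b^-1 a^-1)   [inverse elimination on b] = y^2*z - x*y - z
and tr(b^-2) = tr(b^-1) tr(b) - tr(1)   [inverse elimination on b] = y^2 - 2
tr(b a b a) = tr(a b) tr(a b) - tr(1)   [split at a repeated a] = z^2 - 2
tr(a b a^-1 b) = tr(b a b) tr(a) - tr(b a b a)   [inverse elimination on a] = x*y*z - x^2 - z^2 + 2
tr(b^-1 a b a^-1) = tr(a b a^-1) tr(b) - tr(a b a^-1 b)   [inverse elimination on b] = -x*y*z + x^2 + y^2 + z^2 - 2
next, tr(a^-1 b^-2 a b) = tr(b^-1 a b a^-1) tr(b) - tr(b^-1 a b a^-1 b)   [inverse elimination on b] = -x*y^2*z + x^2*y + y^3 + y*z^2 - 3*y
next, tr(b^-1 a^-1 b^-2 a) = tr(a^-1 b^-2 a) tr(b) - tr(a^-1 b^-2 a b)   [inverse elimination on b] = x*y^2*z - x^2*y - y*z^2 + y
tr(a^-1 b^-2 a^-1 b^-1) = tr(b^-1 a^-1 b^-2) tr(a) - tr(b^-1 a^-1 b^-2 a)   [inverse elimination on a] = y*z^2 - x*z - y
tr(a^-1 b^-2 a^-1) = tr(b^-2 a^-1) tr(a) - tr(b^-2)   [inverse elimination on a] = x*y*z - x^2 - y^2 + 2
and tr(b^-1 a^-1 b^-2 a^-1 b^-1) = tr(a^-1 b^-2 a^-1 b^-1) tr(b) - tr(a^-1 b^-2 a^-1)   [inverse elimination on b] = y^2*z^2 - 2*x*y*z + x^2 - 2

y^2*z^2 - 2*x*y*z + x^2 - 2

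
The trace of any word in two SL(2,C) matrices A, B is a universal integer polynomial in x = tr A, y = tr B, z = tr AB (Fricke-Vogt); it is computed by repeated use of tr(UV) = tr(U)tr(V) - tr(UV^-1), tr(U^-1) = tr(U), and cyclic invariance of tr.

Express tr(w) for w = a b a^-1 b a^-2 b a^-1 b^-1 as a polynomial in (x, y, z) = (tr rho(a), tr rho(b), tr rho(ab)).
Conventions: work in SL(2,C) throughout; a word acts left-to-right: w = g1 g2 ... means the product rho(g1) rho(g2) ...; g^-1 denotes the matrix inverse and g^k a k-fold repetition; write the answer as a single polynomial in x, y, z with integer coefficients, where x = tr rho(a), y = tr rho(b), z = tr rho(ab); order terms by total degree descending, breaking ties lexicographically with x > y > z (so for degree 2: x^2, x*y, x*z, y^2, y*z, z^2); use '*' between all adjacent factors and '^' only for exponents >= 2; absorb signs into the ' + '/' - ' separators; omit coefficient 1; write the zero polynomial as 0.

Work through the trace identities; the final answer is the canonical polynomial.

next, trace(b^2) = trace(b)*trace(b) - trace(1)   [square of b] = y^2 - 2
next, trace(b^3) = trace(b)*trace(b^2) - trace(b)   [square of b] = y^3 - 3*y
trace(b a b) = trace(b)*trace(a b) - trace(a)   [square of b] = y*z - x
trace(b^3 a) = trace(b)*trace(b a b) - trace(b a)   [square of b] = y^2*z - x*y - z
trace(b a^-1 b^2) = trace(b^3)*trace(a) - trace(b^3 a)   [inverse elimination on a] = x*y^3 - y^2*z - 2*x*y + z
next, trace(a b a b) = trace(b a)*trace(b a) - trace(1)   [split at a repeated b] = z^2 - 2
and trace(a b a) = trace(a)*trace(b a) - trace(b)   [square of a] = x*z - y
trace(b^2 a b a) = trace(b)*trace(a b a b) - trace(a b a)   [square of b] = y*z^2 - x*z - y
trace(b a^-1 b^2 a) = trace(b^2 a b)*trace(a) - trace(b^2 a b a)   [inverse elimination on a] = x*y^2*z - x^2*y - y*z^2 + y
and trace(a^-1 b^2 a^-1 b) = trace(b a^-1 b^2)*trace(a) - trace(b a^-1 b^2 a)   [inverse elimination on a] = x^2*y^3 - 2*x*y^2*z - x^2*y + y*z^2 + x*z - y
trace(b a^-1 b a^-2 b) = trace(a^-1 b^2 a^-1 b)*trace(a) - trace(a^-1 b^2 a^-1 b a)   [inverse elimination on a] = x^3*y^3 - 2*x^2*y^2*z - x^3*y - x*y^3 + x*y*z^2 + x^2*z + y^2*z + x*y - z
next, trace(b^2 a b^2) = trace(b)*trace(a b^3) - trace(a b^2)   [square of b] = y^3*z - x*y^2 - 2*y*z + x
and trace(a^2) = trace(a)*trace(a) - trace(1)   [square of a] = x^2 - 2
trace(a b^2 a) = trace(b)*trace(a^2 b) - trace(a^2)   [square of b] = x*y*z - x^2 - y^2 + 2
trace(b^2 a b^2 a) = trace(b)*trace(a b^2 a b) - trace(a b^2 a)   [square of b] = y^2*z^2 - 2*x*y*z + x^2 - 2
and trace(b a^-1 b^2 a b) = trace(b^2 a b^2)*trace(a) - trace(b^2 a b^2 a)   [inverse elimination on a] = x*y^3*z - x^2*y^2 - y^2*z^2 + 2
next, trace(b^2 a b a b) = trace(b)*trace(a b a b^2) - trace(a b a b)   [square of b] = y^2*z^2 - x*y*z - y^2 - z^2 + 2
next, trace(a b a b a b) = trace(b a b a)*trace(b a) - trace(a b)   [split at a repeated b] = z^3 - 3*z
trace(a b a b a) = trace(a)*trace(b a b a) - trace(b a b)   [square of a] = x*z^2 - y*z - x
next, trace(b^2 a b a b a) = trace(b)*trace(a b a b a b) - trace(a b a b a)   [square of b] = y*z^3 - x*z^2 - 2*y*z + x
and trace(b a^-1 b^2 a b a) = trace(b^2 a b a b)*trace(a) - trace(b^2 a b a b a)   [inverse elimination on a] = x*y^2*z^2 - x^2*y*z - y*z^3 - x*y^2 + 2*y*z + x
trace(b^2 a b a^-1 b a^-1) = trace(b a^-1 b^2 a b)*trace(a) - trace(b a^-1 b^2 a b a)   [inverse elimination on a] = x^2*y^3*z - x^3*y^2 - 2*x*y^2*z^2 + x^2*y*z + y*z^3 + x*y^2 - 2*y*z + x
and trace(b^2 a b a^-1 b) = trace(b^3 a b)*trace(a) - trace(b^3 a b a)   [inverse elimination on a] = x*y^3*z - x^2*y^2 - y^2*z^2 - x*y*z + x^2 + y^2 + z^2 - 2
trace(b a b a^-1 b a^-2 b) = trace(b^2 a b a^-1 b a^-1)*trace(a) - trace(b^2 a b a^-1 b)   [inverse elimination on a] = x^3*y^3*z - x^4*y^2 - 2*x^2*y^2*z^2 + x^3*y*z - x*y^3*z + x*y*z^3 + 2*x^2*y^2 + y^2*z^2 - x*y*z - y^2 - z^2 + 2
next, trace(b a^-1 b a b a b) = trace(b a b a b^2)*trace(a) - trace(b a b a b^2 a)   [inverse elimination on a] = x*y^2*z^2 - x^2*y*z - y*z^3 - x*y^2 + 2*y*z + x
trace(b a b a b a b a) = trace(a b a b)*trace(a b a b) - trace(1)   [split at a repeated a] = z^4 - 4*z^2 + 2
and trace(b a^-1 b a b a b a) = trace(b a b a b a b)*trace(a) - trace(b a b a b a b a)   [inverse elimination on a] = x*y*z^3 - x^2*z^2 - z^4 - 2*x*y*z + x^2 + 4*z^2 - 2
trace(a^-1 b a b a b a^-1 b) = trace(b a^-1 b a b a b)*trace(a) - trace(b a^-1 b a b a b a)   [inverse elimination on a] = x^2*y^2*z^2 - x^3*y*z - 2*x*y*z^3 - x^2*y^2 + x^2*z^2 + z^4 + 4*x*y*z - 4*z^2 + 2
trace(b a b a^-1 b a^-2 b a) = trace(a^-1 b a b a b a^-1 b)*trace(a) - trace(a^-1 b a b a b a^-1 b a)   [inverse elimination on a] = x^3*y^2*z^2 - x^4*y*z - 2*x^2*y*z^3 - x^3*y^2 + x^3*z^2 - x*y^2*z^2 + x*z^4 + 5*x^2*y*z + y*z^3 + x*y^2 - 4*x*z^2 - 2*y*z + x
and trace(a b a^-1 b a^-2 b a^-1 b) = trace(b a b a^-1 b a^-2 b)*trace(a) - trace(b a b a^-1 b a^-2 b a)   [inverse elimination on a] = x^4*y^3*z - x^5*y^2 - 3*x^3*y^2*z^2 + 2*x^4*y*z - x^2*y^3*z + 3*x^2*y*z^3 + 3*x^3*y^2 - x^3*z^2 + 2*x*y^2*z^2 - x*z^4 - 6*x^2*y*z - y*z^3 - 2*x*y^2 + 3*x*z^2 + 2*y*z + x
trace(a b a^-1 b a^-2 b a^-1 b^-1) = trace(a b a^-1 b a^-2 b a^-1)*trace(b) - trace(a b a^-1 b a^-2 b a^-1 b)   [inverse elimination on b] = -x^4*y^3*z + x^5*y^2 + x^3*y^4 + 3*x^3*y^2*z^2 - 2*x^4*y*z - x^2*y^3*z - 3*x^2*y*z^3 - 4*x^3*y^2 + x^3*z^2 - x*y^4 - x*y^2*z^2 + x*z^4 + 7*x^2*y*z + y^3*z + y*z^3 + 3*x*y^2 - 3*x*z^2 - 3*y*z - x

-x^4*y^3*z + x^5*y^2 + x^3*y^4 + 3*x^3*y^2*z^2 - 2*x^4*y*z - x^2*y^3*z - 3*x^2*y*z^3 - 4*x^3*y^2 + x^3*z^2 - x*y^4 - x*y^2*z^2 + x*z^4 + 7*x^2*y*z + y^3*z + y*z^3 + 3*x*y^2 - 3*x*z^2 - 3*y*z - x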